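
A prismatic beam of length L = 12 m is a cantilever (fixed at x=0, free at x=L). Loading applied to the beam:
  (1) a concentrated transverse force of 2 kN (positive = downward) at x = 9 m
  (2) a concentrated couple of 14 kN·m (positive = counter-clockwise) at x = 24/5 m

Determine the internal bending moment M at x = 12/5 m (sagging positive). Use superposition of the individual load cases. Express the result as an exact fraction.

Load 1 — point force P=2 kN at a=9 m (b=L-a=3):
  M_1 = -P(a-x)  [x≤a] = -2·(9-(12/5)) = -66/5 kN·m
Load 2 — applied couple M₀=14 kN·m at a=24/5 m (b=L-a=36/5):
  M_2 = M₀  [x≤a] = 14 = 14 kN·m
Superposition: M = Σ M_i = 4/5 kN·m ≈ 0.800000 kN·m

M(12/5) = 4/5 kN·m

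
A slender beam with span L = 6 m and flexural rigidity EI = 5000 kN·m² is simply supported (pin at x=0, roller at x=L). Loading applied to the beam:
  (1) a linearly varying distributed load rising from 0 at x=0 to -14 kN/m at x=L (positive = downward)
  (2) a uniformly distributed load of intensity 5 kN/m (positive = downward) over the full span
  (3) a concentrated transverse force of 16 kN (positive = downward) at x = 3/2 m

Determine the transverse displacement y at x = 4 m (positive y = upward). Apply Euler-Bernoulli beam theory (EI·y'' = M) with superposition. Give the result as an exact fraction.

y(4) = -13/9000 m

Load 1 — triangular load w₀=-14 kN/m (0→w₀ over full span):
  y_1 = -w₀x(7L⁴-10L²x²+3x⁴)/(360LEI) = -(-14)·4·(7·6⁴-10·6²·4²+3·4⁴)/(360·6·5000) = 119/5625 m
Load 2 — uniform load w=5 kN/m over full span:
  y_2 = -wx(L³-2Lx²+x³)/(24EI) = -5·4·(6³-2·6·4²+4³)/(24·5000) = -11/750 m
Load 3 — point force P=16 kN at a=3/2 m (b=L-a=9/2):
  y_3 = -Pa(L-x)(2Lx-a²-x²)/(6LEI)  [x>a] = -16·(3/2)·(6-4)·(2·6·4-(3/2)²-4²)/(6·6·5000) = -119/15000 m
Superposition: y = Σ y_i = -13/9000 m ≈ -0.001444 m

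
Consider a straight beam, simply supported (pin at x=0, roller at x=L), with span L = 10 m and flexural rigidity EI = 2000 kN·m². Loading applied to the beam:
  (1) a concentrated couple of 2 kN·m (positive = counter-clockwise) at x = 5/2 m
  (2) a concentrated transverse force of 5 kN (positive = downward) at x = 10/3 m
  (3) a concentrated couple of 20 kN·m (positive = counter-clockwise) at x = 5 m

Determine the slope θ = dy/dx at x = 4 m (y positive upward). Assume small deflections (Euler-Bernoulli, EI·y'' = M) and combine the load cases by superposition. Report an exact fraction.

θ(4) = 10529/6480000 rad

Load 1 — applied couple M₀=2 kN·m at a=5/2 m (b=L-a=15/2):
  θ_1 = (M₀x²/(2L)-M₀(x-a)+C₁)/EI  [x>a] with C₁=M₀(3b²-L²)/(6L)=55/24 = (2·4²/(2·10)-2·(4-(5/2))+(55/24))/2000 = 107/240000 rad
Load 2 — point force P=5 kN at a=10/3 m (b=L-a=20/3):
  θ_2 = -Pa(2L²-6Lx+3x²+a²)/(6LEI)  [x>a] = -5·(10/3)·(2·10²-6·10·4+3·4²+(10/3)²)/(6·10·2000) = -43/16200 rad
Load 3 — applied couple M₀=20 kN·m at a=5 m (b=L-a=5):
  θ_3 = (M₀x²/(2L)+C₁)/EI  [x≤a] with C₁=M₀(3b²-L²)/(6L)=-25/3 = (20·4²/(2·10)+(-25/3))/2000 = 23/6000 rad
Superposition: θ = Σ θ_i = 10529/6480000 rad ≈ 0.001625 rad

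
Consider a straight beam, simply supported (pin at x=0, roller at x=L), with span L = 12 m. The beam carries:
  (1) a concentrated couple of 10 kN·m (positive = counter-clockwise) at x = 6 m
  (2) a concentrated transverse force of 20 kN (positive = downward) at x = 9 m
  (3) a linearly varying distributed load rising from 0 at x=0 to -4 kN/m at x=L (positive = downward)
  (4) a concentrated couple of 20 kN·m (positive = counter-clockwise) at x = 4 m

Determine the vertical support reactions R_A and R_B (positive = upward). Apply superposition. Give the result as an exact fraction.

Load 1 — applied couple M₀=10 kN·m at a=6 m (b=L-a=6):
  R_A = M₀/L = 10/12 = 5/6 kN
  R_B = -M₀/L = -10/12 = -5/6 kN
Load 2 — point force P=20 kN at a=9 m (b=L-a=3):
  R_A = Pb/L = 20·3/12 = 5 kN
  R_B = Pa/L = 20·9/12 = 15 kN
Load 3 — triangular load w₀=-4 kN/m (0→w₀ over full span):
  R_A = w₀L/6 = (-4)·12/6 = -8 kN
  R_B = w₀L/3 = (-4)·12/3 = -16 kN
Load 4 — applied couple M₀=20 kN·m at a=4 m (b=L-a=8):
  R_A = M₀/L = 20/12 = 5/3 kN
  R_B = -M₀/L = -20/12 = -5/3 kN
Superposition: R_A = -1/2 kN, R_B = -7/2 kN

R_A = -1/2 kN, R_B = -7/2 kN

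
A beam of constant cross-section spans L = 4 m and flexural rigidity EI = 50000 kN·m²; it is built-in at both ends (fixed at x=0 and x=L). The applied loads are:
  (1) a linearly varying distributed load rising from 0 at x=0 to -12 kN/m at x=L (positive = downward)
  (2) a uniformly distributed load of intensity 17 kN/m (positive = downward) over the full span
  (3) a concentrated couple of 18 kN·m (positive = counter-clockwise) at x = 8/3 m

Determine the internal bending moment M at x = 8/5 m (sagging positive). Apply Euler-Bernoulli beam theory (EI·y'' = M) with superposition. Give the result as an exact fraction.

M(8/5) = 3938/375 kN·m

Load 1 — triangular load w₀=-12 kN/m (0→w₀ over full span):
  M_1 = 3w₀Lx/20 - w₀L²/30 - w₀x³/(6L) = 3·(-12)·4·(8/5)/20 - (-12)·4²/30 - (-12)·(8/5)³/(6·4) = -384/125 kN·m
Load 2 — uniform load w=17 kN/m over full span:
  M_2 = wLx/2 - wL²/12 - wx²/2 = 17·4·(8/5)/2 - 17·4²/12 - 17·(8/5)²/2 = 748/75 kN·m
Load 3 — applied couple M₀=18 kN·m at a=8/3 m (b=L-a=4/3):
  M_3 = R_Ax - M_A  [x≤a] with R_A=6, M_A=6 = 6·(8/5) - 6 = 18/5 kN·m
Superposition: M = Σ M_i = 3938/375 kN·m ≈ 10.501333 kN·m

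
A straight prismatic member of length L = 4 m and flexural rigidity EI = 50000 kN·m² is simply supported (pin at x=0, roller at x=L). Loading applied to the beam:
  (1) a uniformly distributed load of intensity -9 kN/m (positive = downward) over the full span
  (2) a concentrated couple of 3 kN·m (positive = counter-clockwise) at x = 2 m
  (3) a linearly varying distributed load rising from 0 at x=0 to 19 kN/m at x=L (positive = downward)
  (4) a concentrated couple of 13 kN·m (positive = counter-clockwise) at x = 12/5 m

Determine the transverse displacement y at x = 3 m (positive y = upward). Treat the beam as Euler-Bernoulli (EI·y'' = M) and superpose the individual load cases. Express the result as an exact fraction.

Load 1 — uniform load w=-9 kN/m over full span:
  y_1 = -wx(L³-2Lx²+x³)/(24EI) = -(-9)·3·(4³-2·4·3²+3³)/(24·50000) = 171/400000 m
Load 2 — applied couple M₀=3 kN·m at a=2 m (b=L-a=2):
  y_2 = (M₀x³/(6L)-M₀(x-a)²/2+C₁x)/EI  [x>a] with C₁=M₀(3b²-L²)/(6L)=-1/2 = (3·3³/(6·4)-3·(3-2)²/2+(-1/2)·3)/50000 = 3/400000 m
Load 3 — triangular load w₀=19 kN/m (0→w₀ over full span):
  y_3 = -w₀x(7L⁴-10L²x²+3x⁴)/(360LEI) = -19·3·(7·4⁴-10·4²·3²+3·3⁴)/(360·4·50000) = -2261/4800000 m
Load 4 — applied couple M₀=13 kN·m at a=12/5 m (b=L-a=8/5):
  y_4 = (M₀x³/(6L)-M₀(x-a)²/2+C₁x)/EI  [x>a] with C₁=M₀(3b²-L²)/(6L)=-338/75 = (13·3³/(6·4)-13·(3-(12/5))²/2+(-338/75)·3)/50000 = -247/10000000 m
Superposition: y = Σ y_i = -7289/120000000 m ≈ -0.000061 m

y(3) = -7289/120000000 m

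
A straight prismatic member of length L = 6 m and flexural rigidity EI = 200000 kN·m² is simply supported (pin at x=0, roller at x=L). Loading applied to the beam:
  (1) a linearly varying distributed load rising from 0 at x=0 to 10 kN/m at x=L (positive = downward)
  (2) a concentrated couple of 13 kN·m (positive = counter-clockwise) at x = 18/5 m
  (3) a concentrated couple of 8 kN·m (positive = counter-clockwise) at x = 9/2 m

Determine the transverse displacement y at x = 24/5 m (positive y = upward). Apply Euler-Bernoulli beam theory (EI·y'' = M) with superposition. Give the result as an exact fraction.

Load 1 — triangular load w₀=10 kN/m (0→w₀ over full span):
  y_1 = -w₀x(7L⁴-10L²x²+3x⁴)/(360LEI) = -10·(24/5)·(7·6⁴-10·6²·(24/5)²+3·(24/5)⁴)/(360·6·200000) = -10287/39062500 m
Load 2 — applied couple M₀=13 kN·m at a=18/5 m (b=L-a=12/5):
  y_2 = (M₀x³/(6L)-M₀(x-a)²/2+C₁x)/EI  [x>a] with C₁=M₀(3b²-L²)/(6L)=-169/25 = (13·(24/5)³/(6·6)-13·((24/5)-(18/5))²/2+(-169/25)·(24/5))/200000 = -117/12500000 m
Load 3 — applied couple M₀=8 kN·m at a=9/2 m (b=L-a=3/2):
  y_3 = (M₀x³/(6L)-M₀(x-a)²/2+C₁x)/EI  [x>a] with C₁=M₀(3b²-L²)/(6L)=-13/2 = (8·(24/5)³/(6·6)-8·((24/5)-(9/2))²/2+(-13/2)·(24/5))/200000 = -873/25000000 m
Superposition: y = Σ y_i = -192267/625000000 m ≈ -0.000308 m

y(24/5) = -192267/625000000 m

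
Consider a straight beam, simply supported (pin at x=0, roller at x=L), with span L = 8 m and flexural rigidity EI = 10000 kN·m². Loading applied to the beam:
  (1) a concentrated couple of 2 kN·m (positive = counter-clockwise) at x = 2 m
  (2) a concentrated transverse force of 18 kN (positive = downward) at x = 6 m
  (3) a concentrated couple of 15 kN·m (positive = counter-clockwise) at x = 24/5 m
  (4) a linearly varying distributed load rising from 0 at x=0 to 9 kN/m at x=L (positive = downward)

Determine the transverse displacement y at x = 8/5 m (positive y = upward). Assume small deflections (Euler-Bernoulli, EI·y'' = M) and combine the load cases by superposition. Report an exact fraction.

Load 1 — applied couple M₀=2 kN·m at a=2 m (b=L-a=6):
  y_1 = (M₀x³/(6L)+C₁x)/EI  [x≤a] with C₁=M₀(3b²-L²)/(6L)=11/6 = (2·(8/5)³/(6·8)+(11/6)·(8/5))/10000 = 97/312500 m
Load 2 — point force P=18 kN at a=6 m (b=L-a=2):
  y_2 = -Pbx(L²-b²-x²)/(6LEI)  [x≤a] = -18·2·(8/5)·(8²-2²-(8/5)²)/(6·8·10000) = -1077/156250 m
Load 3 — applied couple M₀=15 kN·m at a=24/5 m (b=L-a=16/5):
  y_3 = (M₀x³/(6L)+C₁x)/EI  [x≤a] with C₁=M₀(3b²-L²)/(6L)=-52/5 = (15·(8/5)³/(6·8)+(-52/5)·(8/5))/10000 = -24/15625 m
Load 4 — triangular load w₀=9 kN/m (0→w₀ over full span):
  y_4 = -w₀x(7L⁴-10L²x²+3x⁴)/(360LEI) = -9·(8/5)·(7·8⁴-10·8²·(8/5)²+3·(8/5)⁴)/(360·8·10000) = -132096/9765625 m
Superposition: y = Σ y_i = -845509/39062500 m ≈ -0.021645 m

y(8/5) = -845509/39062500 m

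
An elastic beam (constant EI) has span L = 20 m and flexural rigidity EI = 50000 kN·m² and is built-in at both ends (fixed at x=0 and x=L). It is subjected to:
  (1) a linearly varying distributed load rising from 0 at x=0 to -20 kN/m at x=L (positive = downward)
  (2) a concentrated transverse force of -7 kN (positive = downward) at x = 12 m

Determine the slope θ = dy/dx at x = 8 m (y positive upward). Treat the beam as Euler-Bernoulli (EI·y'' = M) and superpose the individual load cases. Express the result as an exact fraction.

Load 1 — triangular load w₀=-20 kN/m (0→w₀ over full span):
  θ_1 = -w₀(2x(L-x)(L-2x)(x+2L)+x²(L-x)²)/(120LEI) = -(-20)·(2·8·(20-8)·(20-2·8)·(8+2·20)+8²·(20-8)²)/(120·20·50000) = 24/3125 rad
Load 2 — point force P=-7 kN at a=12 m (b=L-a=8):
  θ_2 = -Pb²x(2aL-(3a+b)x)/(2L³EI)  [x≤a] = -(-7)·8²·8·(2·12·20-(3·12+8)·8)/(2·20³·50000) = 224/390625 rad
Superposition: θ = Σ θ_i = 3224/390625 rad ≈ 0.008253 rad

θ(8) = 3224/390625 rad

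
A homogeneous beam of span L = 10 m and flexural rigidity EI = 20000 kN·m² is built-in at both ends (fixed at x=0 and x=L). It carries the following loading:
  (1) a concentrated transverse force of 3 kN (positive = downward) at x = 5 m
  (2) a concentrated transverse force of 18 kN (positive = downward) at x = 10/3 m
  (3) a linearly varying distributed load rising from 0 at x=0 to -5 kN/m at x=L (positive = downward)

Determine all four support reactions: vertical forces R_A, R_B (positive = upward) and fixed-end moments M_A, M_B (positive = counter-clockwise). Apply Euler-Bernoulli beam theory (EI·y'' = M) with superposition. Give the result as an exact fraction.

Load 1 — point force P=3 kN at a=5 m (b=L-a=5):
  R_A = Pb²(3a+b)/L³ = 3·5²·(3·5+5)/10³ = 3/2 kN
  M_A = Pab²/L² = 3·5·5²/10² = 15/4 kN·m
  R_B = Pa²(a+3b)/L³ = 3·5²·(5+3·5)/10³ = 3/2 kN
  M_B = -Pa²b/L² = -3·5²·5/10² = -15/4 kN·m
Load 2 — point force P=18 kN at a=10/3 m (b=L-a=20/3):
  R_A = Pb²(3a+b)/L³ = 18·(20/3)²·(3·(10/3)+(20/3))/10³ = 40/3 kN
  M_A = Pab²/L² = 18·(10/3)·(20/3)²/10² = 80/3 kN·m
  R_B = Pa²(a+3b)/L³ = 18·(10/3)²·((10/3)+3·(20/3))/10³ = 14/3 kN
  M_B = -Pa²b/L² = -18·(10/3)²·(20/3)/10² = -40/3 kN·m
Load 3 — triangular load w₀=-5 kN/m (0→w₀ over full span):
  R_A = 3w₀L/20 = 3·(-5)·10/20 = -15/2 kN
  M_A = w₀L²/30 = (-5)·10²/30 = -50/3 kN·m
  R_B = 7w₀L/20 = 7·(-5)·10/20 = -35/2 kN
  M_B = -w₀L²/20 = -(-5)·10²/20 = 25 kN·m
Superposition: R_A = 22/3 kN, M_A = 55/4 kN·m, R_B = -34/3 kN, M_B = 95/12 kN·m

R_A = 22/3 kN, M_A = 55/4 kN·m, R_B = -34/3 kN, M_B = 95/12 kN·m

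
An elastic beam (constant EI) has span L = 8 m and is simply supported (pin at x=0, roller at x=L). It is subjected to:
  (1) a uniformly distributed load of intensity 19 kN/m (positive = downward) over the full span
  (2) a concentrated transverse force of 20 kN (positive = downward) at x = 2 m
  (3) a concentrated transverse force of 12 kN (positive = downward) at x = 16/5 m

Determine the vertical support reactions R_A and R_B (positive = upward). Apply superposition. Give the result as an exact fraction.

Load 1 — uniform load w=19 kN/m over full span:
  R_A = wL/2 = 19·8/2 = 76 kN
  R_B = wL/2 = 19·8/2 = 76 kN
Load 2 — point force P=20 kN at a=2 m (b=L-a=6):
  R_A = Pb/L = 20·6/8 = 15 kN
  R_B = Pa/L = 20·2/8 = 5 kN
Load 3 — point force P=12 kN at a=16/5 m (b=L-a=24/5):
  R_A = Pb/L = 12·(24/5)/8 = 36/5 kN
  R_B = Pa/L = 12·(16/5)/8 = 24/5 kN
Superposition: R_A = 491/5 kN, R_B = 429/5 kN

R_A = 491/5 kN, R_B = 429/5 kN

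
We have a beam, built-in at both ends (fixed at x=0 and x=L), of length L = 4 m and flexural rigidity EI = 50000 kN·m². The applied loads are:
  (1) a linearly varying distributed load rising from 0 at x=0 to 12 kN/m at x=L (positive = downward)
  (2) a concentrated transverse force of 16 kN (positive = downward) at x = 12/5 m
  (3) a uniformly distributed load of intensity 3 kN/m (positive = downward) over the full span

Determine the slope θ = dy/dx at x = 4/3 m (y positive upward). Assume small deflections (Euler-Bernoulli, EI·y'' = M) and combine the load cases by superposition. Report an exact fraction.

θ(4/3) = -4366/31640625 rad

Load 1 — triangular load w₀=12 kN/m (0→w₀ over full span):
  θ_1 = -w₀(2x(L-x)(L-2x)(x+2L)+x²(L-x)²)/(120LEI) = -12·(2·(4/3)·(4-(4/3))·(4-2·(4/3))·((4/3)+2·4)+(4/3)²·(4-(4/3))²)/(120·4·50000) = -64/1265625 rad
Load 2 — point force P=16 kN at a=12/5 m (b=L-a=8/5):
  θ_2 = -Pb²x(2aL-(3a+b)x)/(2L³EI)  [x≤a] = -16·(8/5)²·(4/3)·(2·(12/5)·4-(3·(12/5)+(8/5))·(4/3))/(2·4³·50000) = -224/3515625 rad
Load 3 — uniform load w=3 kN/m over full span:
  θ_3 = -wx(L-x)(L-2x)/(12EI) = -3·(4/3)·(4-(4/3))·(4-2·(4/3))/(12·50000) = -2/84375 rad
Superposition: θ = Σ θ_i = -4366/31640625 rad ≈ -0.000138 rad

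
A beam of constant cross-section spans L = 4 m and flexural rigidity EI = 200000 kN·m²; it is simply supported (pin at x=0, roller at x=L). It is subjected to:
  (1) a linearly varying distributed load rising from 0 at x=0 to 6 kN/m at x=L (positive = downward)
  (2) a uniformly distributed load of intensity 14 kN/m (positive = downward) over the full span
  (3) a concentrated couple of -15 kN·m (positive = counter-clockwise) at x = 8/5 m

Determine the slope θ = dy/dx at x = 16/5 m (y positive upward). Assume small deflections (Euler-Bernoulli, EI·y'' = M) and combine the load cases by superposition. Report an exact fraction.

Load 1 — triangular load w₀=6 kN/m (0→w₀ over full span):
  θ_1 = -w₀(7L⁴-30L²x²+15x⁴)/(360LEI) = -6·(7·4⁴-30·4²·(16/5)²+15·(16/5)⁴)/(360·4·200000) = 757/23437500 rad
Load 2 — uniform load w=14 kN/m over full span:
  θ_2 = -w(L³-6Lx²+4x³)/(24EI) = -14·(4³-6·4·(16/5)²+4·(16/5)³)/(24·200000) = 231/1562500 rad
Load 3 — applied couple M₀=-15 kN·m at a=8/5 m (b=L-a=12/5):
  θ_3 = (M₀x²/(2L)-M₀(x-a)+C₁)/EI  [x>a] with C₁=M₀(3b²-L²)/(6L)=-4/5 = ((-15)·(16/5)²/(2·4)-(-15)·((16/5)-(8/5))+(-4/5))/200000 = 1/50000 rad
Superposition: θ = Σ θ_i = 18763/93750000 rad ≈ 0.000200 rad

θ(16/5) = 18763/93750000 rad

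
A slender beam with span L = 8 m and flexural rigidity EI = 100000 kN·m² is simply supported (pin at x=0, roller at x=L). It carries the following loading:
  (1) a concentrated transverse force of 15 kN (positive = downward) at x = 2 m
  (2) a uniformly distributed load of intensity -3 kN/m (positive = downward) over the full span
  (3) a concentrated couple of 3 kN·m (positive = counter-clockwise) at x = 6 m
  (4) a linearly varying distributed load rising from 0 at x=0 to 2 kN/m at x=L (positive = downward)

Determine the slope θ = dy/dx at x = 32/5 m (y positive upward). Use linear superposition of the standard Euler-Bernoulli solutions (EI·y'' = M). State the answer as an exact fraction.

Load 1 — point force P=15 kN at a=2 m (b=L-a=6):
  θ_1 = -Pa(2L²-6Lx+3x²+a²)/(6LEI)  [x>a] = -15·2·(2·8²-6·8·(32/5)+3·(32/5)²+2²)/(6·8·100000) = 327/1000000 rad
Load 2 — uniform load w=-3 kN/m over full span:
  θ_2 = -w(L³-6Lx²+4x³)/(24EI) = -(-3)·(8³-6·8·(32/5)²+4·(32/5)³)/(24·100000) = -198/390625 rad
Load 3 — applied couple M₀=3 kN·m at a=6 m (b=L-a=2):
  θ_3 = (M₀x²/(2L)-M₀(x-a)+C₁)/EI  [x>a] with C₁=M₀(3b²-L²)/(6L)=-13/4 = (3·(32/5)²/(2·8)-3·((32/5)-6)+(-13/4))/100000 = 323/10000000 rad
Load 4 — triangular load w₀=2 kN/m (0→w₀ over full span):
  θ_4 = -w₀(7L⁴-30L²x²+15x⁴)/(360LEI) = -2·(7·8⁴-30·8²·(32/5)²+15·(32/5)⁴)/(360·8·100000) = 3028/17578125 rad
Superposition: θ = Σ θ_i = 55529/2250000000 rad ≈ 0.000025 rad

θ(32/5) = 55529/2250000000 rad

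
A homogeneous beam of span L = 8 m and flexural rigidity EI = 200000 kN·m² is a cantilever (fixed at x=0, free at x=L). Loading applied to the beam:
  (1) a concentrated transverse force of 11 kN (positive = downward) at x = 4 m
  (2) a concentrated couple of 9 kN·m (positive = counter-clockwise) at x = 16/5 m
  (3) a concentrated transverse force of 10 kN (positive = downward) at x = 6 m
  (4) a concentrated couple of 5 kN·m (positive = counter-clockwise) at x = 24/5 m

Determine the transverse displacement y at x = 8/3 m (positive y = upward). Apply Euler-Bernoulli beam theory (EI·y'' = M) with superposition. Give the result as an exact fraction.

Load 1 — point force P=11 kN at a=4 m (b=L-a=4):
  y_1 = -Px²(3a-x)/(6EI)  [x≤a] = -11·(8/3)²·(3·4-(8/3))/(6·200000) = -154/253125 m
Load 2 — applied couple M₀=9 kN·m at a=16/5 m (b=L-a=24/5):
  y_2 = M₀x²/(2EI)  [x≤a] = 9·(8/3)²/(2·200000) = 1/6250 m
Load 3 — point force P=10 kN at a=6 m (b=L-a=2):
  y_3 = -Px²(3a-x)/(6EI)  [x≤a] = -10·(8/3)²·(3·6-(8/3))/(6·200000) = -46/50625 m
Load 4 — applied couple M₀=5 kN·m at a=24/5 m (b=L-a=16/5):
  y_4 = M₀x²/(2EI)  [x≤a] = 5·(8/3)²/(2·200000) = 1/11250 m
Superposition: y = Σ y_i = -107/84375 m ≈ -0.001268 m

y(8/3) = -107/84375 m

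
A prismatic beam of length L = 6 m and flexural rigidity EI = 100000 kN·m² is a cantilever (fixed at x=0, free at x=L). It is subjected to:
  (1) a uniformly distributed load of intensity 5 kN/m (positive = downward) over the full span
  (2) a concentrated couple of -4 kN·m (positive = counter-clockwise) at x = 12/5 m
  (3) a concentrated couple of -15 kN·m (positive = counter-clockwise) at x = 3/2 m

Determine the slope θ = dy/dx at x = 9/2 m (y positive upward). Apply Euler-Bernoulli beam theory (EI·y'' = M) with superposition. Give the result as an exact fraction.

θ(9/2) = -16743/8000000 rad

Load 1 — uniform load w=5 kN/m over full span:
  θ_1 = -wx(x²-3Lx+3L²)/(6EI) = -5·(9/2)·((9/2)²-3·6·(9/2)+3·6²)/(6·100000) = -567/320000 rad
Load 2 — applied couple M₀=-4 kN·m at a=12/5 m (b=L-a=18/5):
  θ_2 = M₀a/EI  [x>a] = (-4)·(12/5)/100000 = -3/31250 rad
Load 3 — applied couple M₀=-15 kN·m at a=3/2 m (b=L-a=9/2):
  θ_3 = M₀a/EI  [x>a] = (-15)·(3/2)/100000 = -9/40000 rad
Superposition: θ = Σ θ_i = -16743/8000000 rad ≈ -0.002093 rad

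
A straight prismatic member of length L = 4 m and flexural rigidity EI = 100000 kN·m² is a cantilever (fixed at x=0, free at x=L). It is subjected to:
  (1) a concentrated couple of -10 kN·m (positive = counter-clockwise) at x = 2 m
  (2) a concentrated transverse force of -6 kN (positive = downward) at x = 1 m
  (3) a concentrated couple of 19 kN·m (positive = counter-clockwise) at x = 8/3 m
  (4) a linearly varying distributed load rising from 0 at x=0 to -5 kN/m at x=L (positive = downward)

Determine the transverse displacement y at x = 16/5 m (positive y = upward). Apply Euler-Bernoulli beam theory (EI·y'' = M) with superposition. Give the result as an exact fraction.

y(16/5) = 4066679/2812500000 m

Load 1 — applied couple M₀=-10 kN·m at a=2 m (b=L-a=2):
  y_1 = M₀a(2x-a)/(2EI)  [x>a] = (-10)·2·(2·(16/5)-2)/(2·100000) = -11/25000 m
Load 2 — point force P=-6 kN at a=1 m (b=L-a=3):
  y_2 = -Pa²(3x-a)/(6EI)  [x>a] = -(-6)·1²·(3·(16/5)-1)/(6·100000) = 43/500000 m
Load 3 — applied couple M₀=19 kN·m at a=8/3 m (b=L-a=4/3):
  y_3 = M₀a(2x-a)/(2EI)  [x>a] = 19·(8/3)·(2·(16/5)-(8/3))/(2·100000) = 133/140625 m
Load 4 — triangular load w₀=-5 kN/m (0→w₀ over full span):
  y_4 = (w₀Lx³/12-w₀L²x²/6-w₀x⁵/(120L))/EI = ((-5)·4·(16/5)³/12-(-5)·4²·(16/5)²/6-(-5)·(16/5)⁵/(120·4))/100000 = 25024/29296875 m
Superposition: y = Σ y_i = 4066679/2812500000 m ≈ 0.001446 m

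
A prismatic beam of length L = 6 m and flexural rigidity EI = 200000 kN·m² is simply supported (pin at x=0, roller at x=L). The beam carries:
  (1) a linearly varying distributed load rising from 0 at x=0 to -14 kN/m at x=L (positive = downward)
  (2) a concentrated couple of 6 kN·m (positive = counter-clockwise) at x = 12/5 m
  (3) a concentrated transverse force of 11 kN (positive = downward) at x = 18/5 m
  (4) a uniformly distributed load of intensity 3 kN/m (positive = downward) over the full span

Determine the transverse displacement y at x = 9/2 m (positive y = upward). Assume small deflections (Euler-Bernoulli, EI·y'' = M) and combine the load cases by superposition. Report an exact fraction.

Load 1 — triangular load w₀=-14 kN/m (0→w₀ over full span):
  y_1 = -w₀x(7L⁴-10L²x²+3x⁴)/(360LEI) = -(-14)·(9/2)·(7·6⁴-10·6²·(9/2)²+3·(9/2)⁴)/(360·6·200000) = 22491/51200000 m
Load 2 — applied couple M₀=6 kN·m at a=12/5 m (b=L-a=18/5):
  y_2 = (M₀x³/(6L)-M₀(x-a)²/2+C₁x)/EI  [x>a] with C₁=M₀(3b²-L²)/(6L)=12/25 = (6·(9/2)³/(6·6)-6·((9/2)-(12/5))²/2+(12/25)·(9/2))/200000 = 1647/80000000 m
Load 3 — point force P=11 kN at a=18/5 m (b=L-a=12/5):
  y_3 = -Pa(L-x)(2Lx-a²-x²)/(6LEI)  [x>a] = -11·(18/5)·(6-(9/2))·(2·6·(9/2)-(18/5)²-(9/2)²)/(6·6·200000) = -68607/400000000 m
Load 4 — uniform load w=3 kN/m over full span:
  y_4 = -wx(L³-2Lx²+x³)/(24EI) = -3·(9/2)·(6³-2·6·(9/2)²+(9/2)³)/(24·200000) = -4617/25600000 m
Superposition: y = Σ y_i = 691173/6400000000 m ≈ 0.000108 m

y(9/2) = 691173/6400000000 m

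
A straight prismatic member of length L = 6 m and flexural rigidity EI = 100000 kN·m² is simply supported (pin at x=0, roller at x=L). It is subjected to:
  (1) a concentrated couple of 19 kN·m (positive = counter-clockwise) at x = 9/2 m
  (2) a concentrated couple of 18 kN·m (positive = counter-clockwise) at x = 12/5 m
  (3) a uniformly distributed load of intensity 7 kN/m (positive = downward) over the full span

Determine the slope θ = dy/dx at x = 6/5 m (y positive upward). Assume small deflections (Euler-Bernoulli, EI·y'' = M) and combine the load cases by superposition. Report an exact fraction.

θ(6/5) = -118907/200000000 rad

Load 1 — applied couple M₀=19 kN·m at a=9/2 m (b=L-a=3/2):
  θ_1 = (M₀x²/(2L)+C₁)/EI  [x≤a] with C₁=M₀(3b²-L²)/(6L)=-247/16 = (19·(6/5)²/(2·6)+(-247/16))/100000 = -5263/40000000 rad
Load 2 — applied couple M₀=18 kN·m at a=12/5 m (b=L-a=18/5):
  θ_2 = (M₀x²/(2L)+C₁)/EI  [x≤a] with C₁=M₀(3b²-L²)/(6L)=36/25 = (18·(6/5)²/(2·6)+(36/25))/100000 = 9/250000 rad
Load 3 — uniform load w=7 kN/m over full span:
  θ_3 = -w(L³-6Lx²+4x³)/(24EI) = -7·(6³-6·6·(6/5)²+4·(6/5)³)/(24·100000) = -6237/12500000 rad
Superposition: θ = Σ θ_i = -118907/200000000 rad ≈ -0.000595 rad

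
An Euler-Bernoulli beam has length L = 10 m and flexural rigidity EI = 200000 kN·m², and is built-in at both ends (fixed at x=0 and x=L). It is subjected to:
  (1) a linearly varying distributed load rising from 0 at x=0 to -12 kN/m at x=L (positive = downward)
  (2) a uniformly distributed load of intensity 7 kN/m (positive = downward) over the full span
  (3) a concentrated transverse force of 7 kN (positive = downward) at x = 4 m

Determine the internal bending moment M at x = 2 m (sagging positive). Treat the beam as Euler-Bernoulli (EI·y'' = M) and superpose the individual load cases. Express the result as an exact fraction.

Load 1 — triangular load w₀=-12 kN/m (0→w₀ over full span):
  M_1 = 3w₀Lx/20 - w₀L²/30 - w₀x³/(6L) = 3·(-12)·10·2/20 - (-12)·10²/30 - (-12)·2³/(6·10) = 28/5 kN·m
Load 2 — uniform load w=7 kN/m over full span:
  M_2 = wLx/2 - wL²/12 - wx²/2 = 7·10·2/2 - 7·10²/12 - 7·2²/2 = -7/3 kN·m
Load 3 — point force P=7 kN at a=4 m (b=L-a=6):
  M_3 = Pb²(3a+b)x/L³ - Pab²/L²  [x≤a] = 7·6²·(3·4+6)·2/10³ - 7·4·6²/10² = -126/125 kN·m
Superposition: M = Σ M_i = 847/375 kN·m ≈ 2.258667 kN·m

M(2) = 847/375 kN·m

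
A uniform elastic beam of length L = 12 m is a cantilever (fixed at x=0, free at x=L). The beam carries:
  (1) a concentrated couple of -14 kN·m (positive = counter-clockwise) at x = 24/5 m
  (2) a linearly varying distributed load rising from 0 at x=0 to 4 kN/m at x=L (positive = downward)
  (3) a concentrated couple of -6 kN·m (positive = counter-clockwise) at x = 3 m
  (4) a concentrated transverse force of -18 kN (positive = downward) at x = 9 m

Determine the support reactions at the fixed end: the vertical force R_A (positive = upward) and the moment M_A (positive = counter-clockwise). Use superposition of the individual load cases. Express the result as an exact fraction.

R_A = 6 kN, M_A = 50 kN·m

Load 1 — applied couple M₀=-14 kN·m at a=24/5 m (b=L-a=36/5):
  R_A = 0 kN
  M_A = -M₀ = -(-14) = 14 kN·m
Load 2 — triangular load w₀=4 kN/m (0→w₀ over full span):
  R_A = w₀L/2 = 4·12/2 = 24 kN
  M_A = w₀L²/3 = 4·12²/3 = 192 kN·m
Load 3 — applied couple M₀=-6 kN·m at a=3 m (b=L-a=9):
  R_A = 0 kN
  M_A = -M₀ = -(-6) = 6 kN·m
Load 4 — point force P=-18 kN at a=9 m (b=L-a=3):
  R_A = P = (-18) = -18 kN
  M_A = Pa = (-18)·9 = -162 kN·m
Superposition: R_A = 6 kN, M_A = 50 kN·m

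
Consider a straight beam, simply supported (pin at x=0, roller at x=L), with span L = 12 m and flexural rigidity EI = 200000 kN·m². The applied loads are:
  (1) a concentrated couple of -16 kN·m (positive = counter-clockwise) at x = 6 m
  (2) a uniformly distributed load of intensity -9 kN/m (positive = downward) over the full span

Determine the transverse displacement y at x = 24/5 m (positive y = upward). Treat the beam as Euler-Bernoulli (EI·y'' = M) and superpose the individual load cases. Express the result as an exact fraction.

y(24/5) = 22734/1953125 m

Load 1 — applied couple M₀=-16 kN·m at a=6 m (b=L-a=6):
  y_1 = (M₀x³/(6L)+C₁x)/EI  [x≤a] with C₁=M₀(3b²-L²)/(6L)=8 = ((-16)·(24/5)³/(6·12)+8·(24/5))/200000 = 27/390625 m
Load 2 — uniform load w=-9 kN/m over full span:
  y_2 = -wx(L³-2Lx²+x³)/(24EI) = -(-9)·(24/5)·(12³-2·12·(24/5)²+(24/5)³)/(24·200000) = 22599/1953125 m
Superposition: y = Σ y_i = 22734/1953125 m ≈ 0.011640 m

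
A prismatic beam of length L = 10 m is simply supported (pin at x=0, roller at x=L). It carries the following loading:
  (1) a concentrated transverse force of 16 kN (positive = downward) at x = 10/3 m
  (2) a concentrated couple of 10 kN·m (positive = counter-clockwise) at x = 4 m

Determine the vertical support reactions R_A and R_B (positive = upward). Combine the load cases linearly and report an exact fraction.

R_A = 35/3 kN, R_B = 13/3 kN

Load 1 — point force P=16 kN at a=10/3 m (b=L-a=20/3):
  R_A = Pb/L = 16·(20/3)/10 = 32/3 kN
  R_B = Pa/L = 16·(10/3)/10 = 16/3 kN
Load 2 — applied couple M₀=10 kN·m at a=4 m (b=L-a=6):
  R_A = M₀/L = 10/10 = 1 kN
  R_B = -M₀/L = -10/10 = -1 kN
Superposition: R_A = 35/3 kN, R_B = 13/3 kN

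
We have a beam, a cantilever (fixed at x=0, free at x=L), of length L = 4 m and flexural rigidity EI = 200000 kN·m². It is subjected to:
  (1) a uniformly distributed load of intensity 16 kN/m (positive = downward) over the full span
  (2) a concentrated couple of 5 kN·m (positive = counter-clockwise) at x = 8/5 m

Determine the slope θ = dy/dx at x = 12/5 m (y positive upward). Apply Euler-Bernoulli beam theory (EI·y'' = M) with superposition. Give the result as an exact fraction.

θ(12/5) = -2371/3125000 rad

Load 1 — uniform load w=16 kN/m over full span:
  θ_1 = -wx(x²-3Lx+3L²)/(6EI) = -16·(12/5)·((12/5)²-3·4·(12/5)+3·4²)/(6·200000) = -312/390625 rad
Load 2 — applied couple M₀=5 kN·m at a=8/5 m (b=L-a=12/5):
  θ_2 = M₀a/EI  [x>a] = 5·(8/5)/200000 = 1/25000 rad
Superposition: θ = Σ θ_i = -2371/3125000 rad ≈ -0.000759 rad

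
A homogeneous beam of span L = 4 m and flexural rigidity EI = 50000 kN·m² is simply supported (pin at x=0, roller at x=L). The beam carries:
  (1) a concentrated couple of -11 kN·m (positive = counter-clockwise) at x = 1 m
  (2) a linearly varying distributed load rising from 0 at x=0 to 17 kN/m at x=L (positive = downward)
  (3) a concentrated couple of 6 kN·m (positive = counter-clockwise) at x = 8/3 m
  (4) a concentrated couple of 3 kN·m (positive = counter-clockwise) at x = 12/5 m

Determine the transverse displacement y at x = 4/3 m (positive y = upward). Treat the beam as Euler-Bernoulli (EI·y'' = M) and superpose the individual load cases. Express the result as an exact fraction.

y(4/3) = -640247/911250000 m

Load 1 — applied couple M₀=-11 kN·m at a=1 m (b=L-a=3):
  y_1 = (M₀x³/(6L)-M₀(x-a)²/2+C₁x)/EI  [x>a] with C₁=M₀(3b²-L²)/(6L)=-121/24 = ((-11)·(4/3)³/(6·4)-(-11)·((4/3)-1)²/2+(-121/24)·(4/3))/50000 = -583/4050000 m
Load 2 — triangular load w₀=17 kN/m (0→w₀ over full span):
  y_2 = -w₀x(7L⁴-10L²x²+3x⁴)/(360LEI) = -17·(4/3)·(7·4⁴-10·4²·(4/3)²+3·(4/3)⁴)/(360·4·50000) = -1088/2278125 m
Load 3 — applied couple M₀=6 kN·m at a=8/3 m (b=L-a=4/3):
  y_3 = (M₀x³/(6L)+C₁x)/EI  [x≤a] with C₁=M₀(3b²-L²)/(6L)=-8/3 = (6·(4/3)³/(6·4)+(-8/3)·(4/3))/50000 = -1/16875 m
Load 4 — applied couple M₀=3 kN·m at a=12/5 m (b=L-a=8/5):
  y_4 = (M₀x³/(6L)+C₁x)/EI  [x≤a] with C₁=M₀(3b²-L²)/(6L)=-26/25 = (3·(4/3)³/(6·4)+(-26/25)·(4/3))/50000 = -46/2109375 m
Superposition: y = Σ y_i = -640247/911250000 m ≈ -0.000703 m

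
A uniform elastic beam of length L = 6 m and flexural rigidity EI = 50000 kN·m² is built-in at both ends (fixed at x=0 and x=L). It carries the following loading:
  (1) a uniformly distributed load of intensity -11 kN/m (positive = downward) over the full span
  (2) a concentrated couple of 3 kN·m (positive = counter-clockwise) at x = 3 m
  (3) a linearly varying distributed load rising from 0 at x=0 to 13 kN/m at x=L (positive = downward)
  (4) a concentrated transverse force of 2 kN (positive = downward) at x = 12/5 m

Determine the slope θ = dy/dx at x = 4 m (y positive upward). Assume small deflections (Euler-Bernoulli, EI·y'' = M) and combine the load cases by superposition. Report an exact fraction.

θ(4) = -799/7031250 rad

Load 1 — uniform load w=-11 kN/m over full span:
  θ_1 = -wx(L-x)(L-2x)/(12EI) = -(-11)·4·(6-4)·(6-2·4)/(12·50000) = -11/37500 rad
Load 2 — applied couple M₀=3 kN·m at a=3 m (b=L-a=3):
  θ_2 = (R_Ax²/2 - M_Ax - M₀(x-a))/EI  [x>a] with R_A=3/4, M_A=3/4 = ((3/4)·4²/2 - (3/4)·4 - 3·(4-3))/50000 = 0 rad
Load 3 — triangular load w₀=13 kN/m (0→w₀ over full span):
  θ_3 = -w₀(2x(L-x)(L-2x)(x+2L)+x²(L-x)²)/(120LEI) = -13·(2·4·(6-4)·(6-2·4)·(4+2·6)+4²·(6-4)²)/(120·6·50000) = 91/562500 rad
Load 4 — point force P=2 kN at a=12/5 m (b=L-a=18/5):
  θ_4 = Pa²(L-x)(2bL-(3b+a)(L-x))/(2L³EI)  [x>a] = 2·(12/5)²·(6-4)·(2·(18/5)·6-(3·(18/5)+(12/5))·(6-4))/(2·6³·50000) = 7/390625 rad
Superposition: θ = Σ θ_i = -799/7031250 rad ≈ -0.000114 rad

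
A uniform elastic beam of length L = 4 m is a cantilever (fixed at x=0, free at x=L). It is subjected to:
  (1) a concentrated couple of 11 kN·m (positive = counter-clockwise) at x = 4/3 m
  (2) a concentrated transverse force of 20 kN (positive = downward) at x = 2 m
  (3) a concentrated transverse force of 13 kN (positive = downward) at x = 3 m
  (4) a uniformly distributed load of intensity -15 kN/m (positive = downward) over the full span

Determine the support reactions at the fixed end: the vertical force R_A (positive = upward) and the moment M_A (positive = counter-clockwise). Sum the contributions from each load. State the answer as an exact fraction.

R_A = -27 kN, M_A = -52 kN·m

Load 1 — applied couple M₀=11 kN·m at a=4/3 m (b=L-a=8/3):
  R_A = 0 kN
  M_A = -M₀ = -11 kN·m
Load 2 — point force P=20 kN at a=2 m (b=L-a=2):
  R_A = P = 20 kN
  M_A = Pa = 20·2 = 40 kN·m
Load 3 — point force P=13 kN at a=3 m (b=L-a=1):
  R_A = P = 13 kN
  M_A = Pa = 13·3 = 39 kN·m
Load 4 — uniform load w=-15 kN/m over full span:
  R_A = wL = (-15)·4 = -60 kN
  M_A = wL²/2 = (-15)·4²/2 = -120 kN·m
Superposition: R_A = -27 kN, M_A = -52 kN·m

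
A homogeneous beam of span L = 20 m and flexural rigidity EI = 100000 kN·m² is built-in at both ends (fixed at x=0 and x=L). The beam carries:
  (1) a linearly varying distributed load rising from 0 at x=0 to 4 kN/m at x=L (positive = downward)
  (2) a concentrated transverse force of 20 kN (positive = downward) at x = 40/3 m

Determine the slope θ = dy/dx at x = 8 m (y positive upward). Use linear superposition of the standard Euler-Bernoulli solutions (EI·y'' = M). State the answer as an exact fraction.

Load 1 — triangular load w₀=4 kN/m (0→w₀ over full span):
  θ_1 = -w₀(2x(L-x)(L-2x)(x+2L)+x²(L-x)²)/(120LEI) = -4·(2·8·(20-8)·(20-2·8)·(8+2·20)+8²·(20-8)²)/(120·20·100000) = -12/15625 rad
Load 2 — point force P=20 kN at a=40/3 m (b=L-a=20/3):
  θ_2 = -Pb²x(2aL-(3a+b)x)/(2L³EI)  [x≤a] = -20·(20/3)²·8·(2·(40/3)·20-(3·(40/3)+(20/3))·8)/(2·20³·100000) = -4/5625 rad
Superposition: θ = Σ θ_i = -208/140625 rad ≈ -0.001479 rad

θ(8) = -208/140625 rad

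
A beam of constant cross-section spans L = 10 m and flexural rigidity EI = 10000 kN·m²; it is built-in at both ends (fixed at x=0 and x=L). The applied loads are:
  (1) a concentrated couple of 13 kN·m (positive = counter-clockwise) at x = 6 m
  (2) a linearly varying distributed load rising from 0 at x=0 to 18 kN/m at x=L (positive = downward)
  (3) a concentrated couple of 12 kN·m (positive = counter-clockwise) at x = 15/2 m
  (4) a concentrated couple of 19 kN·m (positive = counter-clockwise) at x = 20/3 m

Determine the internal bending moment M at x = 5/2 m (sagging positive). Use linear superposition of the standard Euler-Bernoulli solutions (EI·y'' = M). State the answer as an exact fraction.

Load 1 — applied couple M₀=13 kN·m at a=6 m (b=L-a=4):
  M_1 = R_Ax - M_A  [x≤a] with R_A=234/125, M_A=104/25 = (234/125)·(5/2) - (104/25) = 13/25 kN·m
Load 2 — triangular load w₀=18 kN/m (0→w₀ over full span):
  M_2 = 3w₀Lx/20 - w₀L²/30 - w₀x³/(6L) = 3·18·10·(5/2)/20 - 18·10²/30 - 18·(5/2)³/(6·10) = 45/16 kN·m
Load 3 — applied couple M₀=12 kN·m at a=15/2 m (b=L-a=5/2):
  M_3 = R_Ax - M_A  [x≤a] with R_A=27/20, M_A=15/4 = (27/20)·(5/2) - (15/4) = -3/8 kN·m
Load 4 — applied couple M₀=19 kN·m at a=20/3 m (b=L-a=10/3):
  M_4 = R_Ax - M_A  [x≤a] with R_A=38/15, M_A=19/3 = (38/15)·(5/2) - (19/3) = 0 kN·m
Superposition: M = Σ M_i = 1183/400 kN·m ≈ 2.957500 kN·m

M(5/2) = 1183/400 kN·m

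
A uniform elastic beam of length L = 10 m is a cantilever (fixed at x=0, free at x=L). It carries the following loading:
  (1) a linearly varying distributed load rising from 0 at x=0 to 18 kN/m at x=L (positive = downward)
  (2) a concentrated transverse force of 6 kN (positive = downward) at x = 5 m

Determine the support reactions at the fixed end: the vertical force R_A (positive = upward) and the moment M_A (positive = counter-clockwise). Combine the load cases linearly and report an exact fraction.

R_A = 96 kN, M_A = 630 kN·m

Load 1 — triangular load w₀=18 kN/m (0→w₀ over full span):
  R_A = w₀L/2 = 18·10/2 = 90 kN
  M_A = w₀L²/3 = 18·10²/3 = 600 kN·m
Load 2 — point force P=6 kN at a=5 m (b=L-a=5):
  R_A = P = 6 kN
  M_A = Pa = 6·5 = 30 kN·m
Superposition: R_A = 96 kN, M_A = 630 kN·m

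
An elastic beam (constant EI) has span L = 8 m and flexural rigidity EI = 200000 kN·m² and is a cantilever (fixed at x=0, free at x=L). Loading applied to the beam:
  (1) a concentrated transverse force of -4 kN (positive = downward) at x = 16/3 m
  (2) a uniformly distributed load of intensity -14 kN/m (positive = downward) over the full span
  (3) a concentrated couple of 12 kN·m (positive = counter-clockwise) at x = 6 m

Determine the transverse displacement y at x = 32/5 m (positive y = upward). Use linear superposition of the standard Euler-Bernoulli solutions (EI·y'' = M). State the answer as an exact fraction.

Load 1 — point force P=-4 kN at a=16/3 m (b=L-a=8/3):
  y_1 = -Pa²(3x-a)/(6EI)  [x>a] = -(-4)·(16/3)²·(3·(32/5)-(16/3))/(6·200000) = 1664/1265625 m
Load 2 — uniform load w=-14 kN/m over full span:
  y_2 = -wx²(x²-4Lx+6L²)/(24EI) = -(-14)·(32/5)²·((32/5)²-4·8·(32/5)+6·8²)/(24·200000) = 154112/5859375 m
Load 3 — applied couple M₀=12 kN·m at a=6 m (b=L-a=2):
  y_3 = M₀a(2x-a)/(2EI)  [x>a] = 12·6·(2·(32/5)-6)/(2·200000) = 153/125000 m
Superposition: y = Σ y_i = 36501317/1265625000 m ≈ 0.028841 m

y(32/5) = 36501317/1265625000 m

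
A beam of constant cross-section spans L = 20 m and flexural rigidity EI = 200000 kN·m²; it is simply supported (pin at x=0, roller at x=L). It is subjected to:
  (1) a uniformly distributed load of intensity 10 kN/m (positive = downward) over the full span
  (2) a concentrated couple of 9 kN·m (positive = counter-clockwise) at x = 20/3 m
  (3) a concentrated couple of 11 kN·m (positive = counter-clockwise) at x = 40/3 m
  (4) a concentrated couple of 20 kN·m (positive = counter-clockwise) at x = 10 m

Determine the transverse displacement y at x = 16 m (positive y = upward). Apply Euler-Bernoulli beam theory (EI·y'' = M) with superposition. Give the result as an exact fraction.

y(16) = -6917/112500 m

Load 1 — uniform load w=10 kN/m over full span:
  y_1 = -wx(L³-2Lx²+x³)/(24EI) = -10·16·(20³-2·20·16²+16³)/(24·200000) = -116/1875 m
Load 2 — applied couple M₀=9 kN·m at a=20/3 m (b=L-a=40/3):
  y_2 = (M₀x³/(6L)-M₀(x-a)²/2+C₁x)/EI  [x>a] with C₁=M₀(3b²-L²)/(6L)=10 = (9·16³/(6·20)-9·(16-(20/3))²/2+10·16)/200000 = 47/125000 m
Load 3 — applied couple M₀=11 kN·m at a=40/3 m (b=L-a=20/3):
  y_3 = (M₀x³/(6L)-M₀(x-a)²/2+C₁x)/EI  [x>a] with C₁=M₀(3b²-L²)/(6L)=-220/9 = (11·16³/(6·20)-11·(16-(40/3))²/2+(-220/9)·16)/200000 = -77/281250 m
Load 4 — applied couple M₀=20 kN·m at a=10 m (b=L-a=10):
  y_4 = (M₀x³/(6L)-M₀(x-a)²/2+C₁x)/EI  [x>a] with C₁=M₀(3b²-L²)/(6L)=-50/3 = (20·16³/(6·20)-20·(16-10)²/2+(-50/3)·16)/200000 = 7/25000 m
Superposition: y = Σ y_i = -6917/112500 m ≈ -0.061484 m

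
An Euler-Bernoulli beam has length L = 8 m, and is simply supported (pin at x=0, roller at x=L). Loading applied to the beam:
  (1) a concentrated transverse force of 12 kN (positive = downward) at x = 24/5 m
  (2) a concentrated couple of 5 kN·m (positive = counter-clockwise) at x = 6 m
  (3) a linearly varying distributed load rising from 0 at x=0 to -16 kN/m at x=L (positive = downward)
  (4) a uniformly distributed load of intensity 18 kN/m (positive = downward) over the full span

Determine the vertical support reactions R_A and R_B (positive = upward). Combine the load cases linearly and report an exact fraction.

Load 1 — point force P=12 kN at a=24/5 m (b=L-a=16/5):
  R_A = Pb/L = 12·(16/5)/8 = 24/5 kN
  R_B = Pa/L = 12·(24/5)/8 = 36/5 kN
Load 2 — applied couple M₀=5 kN·m at a=6 m (b=L-a=2):
  R_A = M₀/L = 5/8 kN
  R_B = -M₀/L = -5/8 kN
Load 3 — triangular load w₀=-16 kN/m (0→w₀ over full span):
  R_A = w₀L/6 = (-16)·8/6 = -64/3 kN
  R_B = w₀L/3 = (-16)·8/3 = -128/3 kN
Load 4 — uniform load w=18 kN/m over full span:
  R_A = wL/2 = 18·8/2 = 72 kN
  R_B = wL/2 = 18·8/2 = 72 kN
Superposition: R_A = 6731/120 kN, R_B = 4309/120 kN

R_A = 6731/120 kN, R_B = 4309/120 kN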